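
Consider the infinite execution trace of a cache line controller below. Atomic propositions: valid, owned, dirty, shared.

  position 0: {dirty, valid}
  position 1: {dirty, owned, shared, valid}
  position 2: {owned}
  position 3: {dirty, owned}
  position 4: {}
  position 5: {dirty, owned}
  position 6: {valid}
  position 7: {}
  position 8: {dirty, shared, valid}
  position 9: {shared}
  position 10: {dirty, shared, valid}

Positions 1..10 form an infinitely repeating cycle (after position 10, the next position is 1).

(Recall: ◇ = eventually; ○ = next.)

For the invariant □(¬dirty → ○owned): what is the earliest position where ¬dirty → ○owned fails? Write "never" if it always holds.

Check ¬dirty → ○owned at each position in order: 0 ✓, 1 ✓, 2 ✓, 3 ✓, 4 ✓, 5 ✓.
At position 6 the labels are {valid} and the next position 7 has {}, so ¬dirty → ○owned is false there. This is the first violation.

6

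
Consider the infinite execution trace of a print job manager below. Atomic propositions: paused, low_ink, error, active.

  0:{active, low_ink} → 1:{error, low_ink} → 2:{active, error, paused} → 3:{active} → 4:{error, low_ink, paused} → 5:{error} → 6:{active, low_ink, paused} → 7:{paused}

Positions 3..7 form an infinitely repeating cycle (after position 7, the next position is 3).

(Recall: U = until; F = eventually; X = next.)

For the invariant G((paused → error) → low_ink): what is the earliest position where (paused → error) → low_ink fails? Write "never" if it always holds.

2

Check (paused → error) → low_ink at each position in order: 0 ✓, 1 ✓.
At position 2 the labels are {active, error, paused}, so (paused → error) → low_ink is false there. This is the first violation.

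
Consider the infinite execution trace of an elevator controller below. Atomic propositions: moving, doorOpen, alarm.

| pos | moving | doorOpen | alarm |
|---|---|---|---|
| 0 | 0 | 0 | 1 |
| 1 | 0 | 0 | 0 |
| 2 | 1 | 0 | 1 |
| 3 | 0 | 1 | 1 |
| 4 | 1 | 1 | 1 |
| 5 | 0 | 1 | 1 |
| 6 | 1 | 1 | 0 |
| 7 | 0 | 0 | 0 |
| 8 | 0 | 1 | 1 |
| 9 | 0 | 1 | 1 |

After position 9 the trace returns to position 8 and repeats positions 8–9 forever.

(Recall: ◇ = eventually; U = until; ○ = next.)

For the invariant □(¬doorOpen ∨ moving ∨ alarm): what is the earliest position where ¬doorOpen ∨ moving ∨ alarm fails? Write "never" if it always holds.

¬doorOpen ∨ moving ∨ alarm holds at every position 0..9, and those are all the positions the trace ever visits, so the invariant □(¬doorOpen ∨ moving ∨ alarm) is never violated.

never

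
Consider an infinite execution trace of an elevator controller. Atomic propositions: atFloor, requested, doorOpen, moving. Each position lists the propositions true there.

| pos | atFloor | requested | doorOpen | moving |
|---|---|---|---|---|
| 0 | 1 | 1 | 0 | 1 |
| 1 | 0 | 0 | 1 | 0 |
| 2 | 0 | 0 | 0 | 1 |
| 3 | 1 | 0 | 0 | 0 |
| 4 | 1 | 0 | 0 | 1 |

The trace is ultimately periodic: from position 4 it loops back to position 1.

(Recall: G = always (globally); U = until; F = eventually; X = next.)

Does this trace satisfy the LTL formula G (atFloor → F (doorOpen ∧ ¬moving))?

Yes

atFloor → F (doorOpen ∧ ¬moving) holds at every position 0..4, and those are all positions ever visited, so G (atFloor → F (doorOpen ∧ ¬moving)) holds.
Positions where atFloor holds: 0, 3, 4.
Check F (doorOpen ∧ ¬moving) at each: 0→ok, 3→ok, 4→ok.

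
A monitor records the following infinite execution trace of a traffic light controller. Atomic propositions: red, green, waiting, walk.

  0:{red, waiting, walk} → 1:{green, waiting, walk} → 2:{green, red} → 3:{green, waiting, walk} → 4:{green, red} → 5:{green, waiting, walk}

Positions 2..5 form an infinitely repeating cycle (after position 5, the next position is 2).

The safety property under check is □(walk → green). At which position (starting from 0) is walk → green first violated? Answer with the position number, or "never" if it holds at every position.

At position 0 the labels are {red, waiting, walk}, so walk → green is false there. This is the first violation.

0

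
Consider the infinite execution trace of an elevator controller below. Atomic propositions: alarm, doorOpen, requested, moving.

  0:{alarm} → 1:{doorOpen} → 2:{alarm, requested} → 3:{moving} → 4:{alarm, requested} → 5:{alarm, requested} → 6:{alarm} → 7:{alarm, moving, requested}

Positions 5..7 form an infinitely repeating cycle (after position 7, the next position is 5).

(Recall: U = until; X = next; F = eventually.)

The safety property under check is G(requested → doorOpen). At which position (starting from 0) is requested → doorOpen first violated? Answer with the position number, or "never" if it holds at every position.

Check requested → doorOpen at each position in order: 0 ✓, 1 ✓.
At position 2 the labels are {alarm, requested}, so requested → doorOpen is false there. This is the first violation.

2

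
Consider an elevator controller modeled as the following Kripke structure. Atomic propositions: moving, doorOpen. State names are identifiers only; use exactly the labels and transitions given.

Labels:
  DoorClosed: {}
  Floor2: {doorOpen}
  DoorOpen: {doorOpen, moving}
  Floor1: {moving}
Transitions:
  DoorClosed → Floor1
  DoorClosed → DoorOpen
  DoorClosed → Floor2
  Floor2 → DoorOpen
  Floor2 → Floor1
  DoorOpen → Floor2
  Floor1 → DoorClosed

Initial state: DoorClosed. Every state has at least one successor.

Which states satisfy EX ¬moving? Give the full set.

{DoorClosed, DoorOpen, Floor1}

States satisfying ¬moving: {DoorClosed, Floor2}.
States satisfying EX ¬moving: {DoorClosed, DoorOpen, Floor1}.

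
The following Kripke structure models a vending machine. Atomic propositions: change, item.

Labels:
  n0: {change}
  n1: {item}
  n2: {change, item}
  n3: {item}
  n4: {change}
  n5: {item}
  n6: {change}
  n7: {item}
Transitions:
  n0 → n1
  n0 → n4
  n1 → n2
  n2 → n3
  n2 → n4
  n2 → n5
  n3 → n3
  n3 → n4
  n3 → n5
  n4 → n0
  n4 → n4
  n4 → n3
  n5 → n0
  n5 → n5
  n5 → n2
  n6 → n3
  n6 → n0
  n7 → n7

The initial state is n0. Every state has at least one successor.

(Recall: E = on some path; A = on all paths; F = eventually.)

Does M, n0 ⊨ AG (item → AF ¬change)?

States satisfying item → AF ¬change: {n0, n1, n3, n4, n5, n6, n7}.
States satisfying AG (item → AF ¬change): {n7}.
n2 is reachable from n0 and violates item → AF ¬change, so AG fails at n0.
n0 ∉ Sat(AG (item → AF ¬change)).

No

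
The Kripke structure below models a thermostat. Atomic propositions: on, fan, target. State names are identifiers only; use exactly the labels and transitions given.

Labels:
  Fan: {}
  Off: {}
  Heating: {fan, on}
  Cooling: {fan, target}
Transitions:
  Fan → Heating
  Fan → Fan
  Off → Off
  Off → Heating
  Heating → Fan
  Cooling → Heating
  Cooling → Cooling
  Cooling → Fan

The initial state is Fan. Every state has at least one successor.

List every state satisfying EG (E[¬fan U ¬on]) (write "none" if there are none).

States satisfying E[¬fan U ¬on]: {Fan, Off, Cooling}.
States satisfying EG (E[¬fan U ¬on]): {Fan, Off, Cooling}.

{Fan, Off, Cooling}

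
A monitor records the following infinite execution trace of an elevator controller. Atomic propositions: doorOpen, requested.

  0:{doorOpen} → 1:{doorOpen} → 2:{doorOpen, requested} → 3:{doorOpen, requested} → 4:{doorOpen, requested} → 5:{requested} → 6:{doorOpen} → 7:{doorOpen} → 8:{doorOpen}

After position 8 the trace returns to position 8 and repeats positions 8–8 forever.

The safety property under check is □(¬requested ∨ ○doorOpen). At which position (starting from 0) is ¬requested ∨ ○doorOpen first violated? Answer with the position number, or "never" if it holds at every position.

4

Check ¬requested ∨ ○doorOpen at each position in order: 0 ✓, 1 ✓, 2 ✓, 3 ✓.
At position 4 the labels are {doorOpen, requested} and the next position 5 has {requested}, so ¬requested ∨ ○doorOpen is false there. This is the first violation.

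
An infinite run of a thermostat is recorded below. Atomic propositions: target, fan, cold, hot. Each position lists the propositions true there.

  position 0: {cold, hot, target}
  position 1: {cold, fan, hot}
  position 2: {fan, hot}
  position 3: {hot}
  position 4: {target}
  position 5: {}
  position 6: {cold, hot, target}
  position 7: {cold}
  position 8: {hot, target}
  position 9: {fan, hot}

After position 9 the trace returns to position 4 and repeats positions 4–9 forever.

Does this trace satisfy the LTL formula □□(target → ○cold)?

□(target → ○cold) must hold at every position from 0 onward. It fails at position 0, so □□(target → ○cold) is false.

Does not hold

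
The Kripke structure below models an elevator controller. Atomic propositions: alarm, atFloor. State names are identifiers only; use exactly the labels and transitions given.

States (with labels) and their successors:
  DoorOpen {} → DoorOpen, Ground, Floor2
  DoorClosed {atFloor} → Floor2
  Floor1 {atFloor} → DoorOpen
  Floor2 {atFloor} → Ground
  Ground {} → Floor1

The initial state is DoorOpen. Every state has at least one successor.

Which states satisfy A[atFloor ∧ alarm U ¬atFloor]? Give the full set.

States satisfying atFloor ∧ alarm: ∅.
States satisfying ¬atFloor: {DoorOpen, Ground}.
States satisfying A[atFloor ∧ alarm U ¬atFloor]: {DoorOpen, Ground}.

{DoorOpen, Ground}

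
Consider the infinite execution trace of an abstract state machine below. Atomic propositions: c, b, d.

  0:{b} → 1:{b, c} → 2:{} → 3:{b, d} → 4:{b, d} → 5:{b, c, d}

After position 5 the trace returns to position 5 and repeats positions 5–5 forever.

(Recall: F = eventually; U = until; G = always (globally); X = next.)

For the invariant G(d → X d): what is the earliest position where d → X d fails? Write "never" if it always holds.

never

d → X d holds at every position 0..5, and those are all the positions the trace ever visits, so the invariant G(d → X d) is never violated.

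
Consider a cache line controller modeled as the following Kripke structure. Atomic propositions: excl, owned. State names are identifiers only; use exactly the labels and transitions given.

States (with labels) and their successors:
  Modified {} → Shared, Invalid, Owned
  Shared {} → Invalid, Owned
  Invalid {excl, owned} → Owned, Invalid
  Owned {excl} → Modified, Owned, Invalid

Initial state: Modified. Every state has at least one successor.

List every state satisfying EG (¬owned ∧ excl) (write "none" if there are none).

{Owned}

States satisfying ¬owned ∧ excl: {Owned}.
States satisfying EG (¬owned ∧ excl): {Owned}.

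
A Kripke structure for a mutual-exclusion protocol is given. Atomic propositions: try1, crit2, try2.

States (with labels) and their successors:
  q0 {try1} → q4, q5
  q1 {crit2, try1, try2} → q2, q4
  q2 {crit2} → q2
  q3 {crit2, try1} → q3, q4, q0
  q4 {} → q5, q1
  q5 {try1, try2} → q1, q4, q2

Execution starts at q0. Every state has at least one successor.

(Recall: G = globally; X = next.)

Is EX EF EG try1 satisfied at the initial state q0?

No

States satisfying EF EG try1: {q3}.
States satisfying EX EF EG try1: {q3}.
No suitable path/successor from q0 witnesses the formula.
q0 ∉ Sat(EX EF EG try1).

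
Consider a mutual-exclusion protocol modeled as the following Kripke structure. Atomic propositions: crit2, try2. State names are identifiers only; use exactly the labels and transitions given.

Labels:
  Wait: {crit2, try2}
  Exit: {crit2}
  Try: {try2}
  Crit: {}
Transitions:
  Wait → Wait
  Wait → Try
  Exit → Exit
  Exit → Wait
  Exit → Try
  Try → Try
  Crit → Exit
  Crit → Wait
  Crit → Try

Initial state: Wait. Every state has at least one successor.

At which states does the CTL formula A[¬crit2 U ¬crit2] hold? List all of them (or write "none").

{Try, Crit}

States satisfying ¬crit2: {Try, Crit}.
States satisfying A[¬crit2 U ¬crit2]: {Try, Crit}.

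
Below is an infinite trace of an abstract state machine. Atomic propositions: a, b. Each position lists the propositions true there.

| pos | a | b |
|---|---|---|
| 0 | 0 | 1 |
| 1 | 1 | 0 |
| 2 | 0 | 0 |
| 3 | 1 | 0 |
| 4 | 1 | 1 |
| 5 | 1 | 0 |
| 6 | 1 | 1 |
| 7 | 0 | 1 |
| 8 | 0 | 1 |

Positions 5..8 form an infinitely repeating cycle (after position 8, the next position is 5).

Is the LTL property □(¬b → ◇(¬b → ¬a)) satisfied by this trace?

Yes

¬b → ◇(¬b → ¬a) holds at every position 0..8, and those are all positions ever visited, so □(¬b → ◇(¬b → ¬a)) holds.
Positions where ¬b holds: 1, 2, 3, 5.
Check ◇(¬b → ¬a) at each: 1→ok, 2→ok, 3→ok, 5→ok.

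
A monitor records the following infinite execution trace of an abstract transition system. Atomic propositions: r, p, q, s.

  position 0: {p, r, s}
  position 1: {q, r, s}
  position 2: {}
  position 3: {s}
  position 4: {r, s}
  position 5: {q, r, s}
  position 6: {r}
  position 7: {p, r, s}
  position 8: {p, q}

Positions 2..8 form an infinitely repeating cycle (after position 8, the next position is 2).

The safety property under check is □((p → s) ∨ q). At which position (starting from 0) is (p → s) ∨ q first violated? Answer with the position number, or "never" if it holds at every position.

never

(p → s) ∨ q holds at every position 0..8, and those are all the positions the trace ever visits, so the invariant □((p → s) ∨ q) is never violated.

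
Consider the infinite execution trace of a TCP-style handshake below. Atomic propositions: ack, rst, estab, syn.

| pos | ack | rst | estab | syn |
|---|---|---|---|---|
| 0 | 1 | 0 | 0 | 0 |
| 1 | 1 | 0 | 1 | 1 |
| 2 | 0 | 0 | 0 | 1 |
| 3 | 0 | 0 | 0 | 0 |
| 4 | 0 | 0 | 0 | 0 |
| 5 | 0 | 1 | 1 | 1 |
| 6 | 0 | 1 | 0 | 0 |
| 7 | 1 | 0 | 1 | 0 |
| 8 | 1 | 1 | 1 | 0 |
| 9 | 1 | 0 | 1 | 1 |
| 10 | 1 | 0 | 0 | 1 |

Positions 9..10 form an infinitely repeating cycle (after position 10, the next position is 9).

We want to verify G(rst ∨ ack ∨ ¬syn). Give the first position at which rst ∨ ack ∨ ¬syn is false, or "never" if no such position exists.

Check rst ∨ ack ∨ ¬syn at each position in order: 0 ✓, 1 ✓.
At position 2 the labels are {syn}, so rst ∨ ack ∨ ¬syn is false there. This is the first violation.

2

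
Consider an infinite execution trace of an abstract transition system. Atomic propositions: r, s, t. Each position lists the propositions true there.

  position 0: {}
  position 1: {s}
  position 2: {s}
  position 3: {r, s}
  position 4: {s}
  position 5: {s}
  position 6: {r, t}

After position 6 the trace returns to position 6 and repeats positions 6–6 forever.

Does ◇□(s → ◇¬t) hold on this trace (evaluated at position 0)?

Satisfied

□(s → ◇¬t) holds at position 0, which is reachable from 0, so ◇□(s → ◇¬t) holds.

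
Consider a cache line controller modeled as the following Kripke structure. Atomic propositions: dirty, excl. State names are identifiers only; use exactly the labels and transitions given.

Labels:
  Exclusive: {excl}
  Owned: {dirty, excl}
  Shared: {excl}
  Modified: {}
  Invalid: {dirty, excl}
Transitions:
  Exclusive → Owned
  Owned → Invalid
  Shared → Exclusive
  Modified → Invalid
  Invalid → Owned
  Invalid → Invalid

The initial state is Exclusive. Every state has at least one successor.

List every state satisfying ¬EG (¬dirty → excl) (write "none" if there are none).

States satisfying ¬dirty → excl: {Exclusive, Owned, Shared, Invalid}.
States satisfying EG (¬dirty → excl): {Exclusive, Owned, Shared, Invalid}.
States satisfying ¬EG (¬dirty → excl): {Modified}.

{Modified}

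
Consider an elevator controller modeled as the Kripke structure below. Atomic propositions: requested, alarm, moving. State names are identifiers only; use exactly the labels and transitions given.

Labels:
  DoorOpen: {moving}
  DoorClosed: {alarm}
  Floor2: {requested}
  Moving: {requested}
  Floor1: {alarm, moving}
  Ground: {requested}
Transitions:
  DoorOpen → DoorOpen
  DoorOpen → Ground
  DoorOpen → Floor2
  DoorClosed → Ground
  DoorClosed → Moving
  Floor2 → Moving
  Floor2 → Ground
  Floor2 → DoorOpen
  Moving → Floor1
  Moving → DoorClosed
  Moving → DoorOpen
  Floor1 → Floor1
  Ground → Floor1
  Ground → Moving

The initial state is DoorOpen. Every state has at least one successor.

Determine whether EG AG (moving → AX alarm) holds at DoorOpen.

Violated

States satisfying AG (moving → AX alarm): {Floor1}.
States satisfying EG AG (moving → AX alarm): {Floor1}.
No suitable path/successor from DoorOpen witnesses the formula.
DoorOpen ∉ Sat(EG AG (moving → AX alarm)).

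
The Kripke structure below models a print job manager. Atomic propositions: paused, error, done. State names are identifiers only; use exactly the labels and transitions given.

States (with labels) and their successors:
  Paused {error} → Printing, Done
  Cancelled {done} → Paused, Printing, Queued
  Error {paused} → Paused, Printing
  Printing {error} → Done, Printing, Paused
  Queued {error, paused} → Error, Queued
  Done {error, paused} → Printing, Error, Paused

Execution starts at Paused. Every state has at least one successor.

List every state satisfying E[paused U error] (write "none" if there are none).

States satisfying paused: {Error, Queued, Done}.
States satisfying error: {Paused, Printing, Queued, Done}.
States satisfying E[paused U error]: {Paused, Error, Printing, Queued, Done}.

{Paused, Error, Printing, Queued, Done}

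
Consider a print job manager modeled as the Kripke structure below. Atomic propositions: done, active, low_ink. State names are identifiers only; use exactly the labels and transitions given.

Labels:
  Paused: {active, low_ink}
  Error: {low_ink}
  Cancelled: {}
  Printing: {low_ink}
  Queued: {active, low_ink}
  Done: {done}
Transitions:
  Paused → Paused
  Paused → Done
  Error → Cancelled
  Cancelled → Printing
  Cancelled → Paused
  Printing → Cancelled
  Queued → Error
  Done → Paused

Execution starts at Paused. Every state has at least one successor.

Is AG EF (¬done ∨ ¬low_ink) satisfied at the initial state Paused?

States satisfying EF (¬done ∨ ¬low_ink): {Paused, Error, Cancelled, Printing, Queued, Done}.
States satisfying AG EF (¬done ∨ ¬low_ink): {Paused, Error, Cancelled, Printing, Queued, Done}.
Every state reachable from Paused satisfies EF (¬done ∨ ¬low_ink).
Paused ∈ Sat(AG EF (¬done ∨ ¬low_ink)).

Holds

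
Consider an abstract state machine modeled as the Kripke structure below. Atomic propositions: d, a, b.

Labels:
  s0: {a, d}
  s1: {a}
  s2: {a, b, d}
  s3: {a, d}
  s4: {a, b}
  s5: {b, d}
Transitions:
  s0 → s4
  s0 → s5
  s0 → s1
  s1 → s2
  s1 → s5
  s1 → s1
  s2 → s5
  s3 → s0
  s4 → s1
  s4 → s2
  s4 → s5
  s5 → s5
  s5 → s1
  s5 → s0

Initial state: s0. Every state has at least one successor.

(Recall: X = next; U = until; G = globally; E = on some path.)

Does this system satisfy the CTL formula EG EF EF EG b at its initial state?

Yes

States satisfying EF EF EG b: {s0, s1, s2, s3, s4, s5}.
States satisfying EG EF EF EG b: {s0, s1, s2, s3, s4, s5}.
s0 ∈ Sat(EG EF EF EG b).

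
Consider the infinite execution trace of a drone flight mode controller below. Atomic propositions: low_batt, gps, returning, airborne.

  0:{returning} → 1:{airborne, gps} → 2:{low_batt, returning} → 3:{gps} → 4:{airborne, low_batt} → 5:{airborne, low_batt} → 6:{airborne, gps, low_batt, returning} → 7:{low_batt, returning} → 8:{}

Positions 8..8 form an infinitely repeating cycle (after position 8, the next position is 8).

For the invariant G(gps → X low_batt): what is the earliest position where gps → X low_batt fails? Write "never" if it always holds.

never

gps → X low_batt holds at every position 0..8, and those are all the positions the trace ever visits, so the invariant G(gps → X low_batt) is never violated.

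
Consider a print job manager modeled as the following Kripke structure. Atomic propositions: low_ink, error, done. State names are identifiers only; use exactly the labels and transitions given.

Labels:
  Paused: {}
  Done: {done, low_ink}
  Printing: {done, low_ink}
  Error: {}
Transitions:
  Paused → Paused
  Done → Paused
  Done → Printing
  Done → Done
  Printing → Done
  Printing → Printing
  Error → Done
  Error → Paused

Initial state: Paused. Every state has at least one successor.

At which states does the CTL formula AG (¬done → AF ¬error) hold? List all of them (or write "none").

{Paused, Done, Printing, Error}

States satisfying ¬done → AF ¬error: {Paused, Done, Printing, Error}.
States satisfying AG (¬done → AF ¬error): {Paused, Done, Printing, Error}.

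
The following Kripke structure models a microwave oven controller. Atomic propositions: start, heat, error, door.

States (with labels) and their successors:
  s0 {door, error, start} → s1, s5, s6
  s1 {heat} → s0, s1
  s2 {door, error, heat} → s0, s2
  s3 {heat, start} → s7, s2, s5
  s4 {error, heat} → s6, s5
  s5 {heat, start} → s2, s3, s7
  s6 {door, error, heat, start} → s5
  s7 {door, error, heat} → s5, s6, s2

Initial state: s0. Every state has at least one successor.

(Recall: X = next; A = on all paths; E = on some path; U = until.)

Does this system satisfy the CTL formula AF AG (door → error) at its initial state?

Holds

States satisfying AG (door → error): {s0, s1, s2, s3, s4, s5, s6, s7}.
States satisfying AF AG (door → error): {s0, s1, s2, s3, s4, s5, s6, s7}.
s0 ∈ Sat(AF AG (door → error)).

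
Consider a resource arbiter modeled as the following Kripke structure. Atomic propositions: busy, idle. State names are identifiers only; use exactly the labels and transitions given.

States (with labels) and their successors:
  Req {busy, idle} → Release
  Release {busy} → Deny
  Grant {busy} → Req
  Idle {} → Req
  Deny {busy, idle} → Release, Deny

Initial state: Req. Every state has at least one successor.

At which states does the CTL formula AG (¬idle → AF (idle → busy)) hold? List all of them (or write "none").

{Req, Release, Grant, Idle, Deny}

States satisfying ¬idle → AF (idle → busy): {Req, Release, Grant, Idle, Deny}.
States satisfying AG (¬idle → AF (idle → busy)): {Req, Release, Grant, Idle, Deny}.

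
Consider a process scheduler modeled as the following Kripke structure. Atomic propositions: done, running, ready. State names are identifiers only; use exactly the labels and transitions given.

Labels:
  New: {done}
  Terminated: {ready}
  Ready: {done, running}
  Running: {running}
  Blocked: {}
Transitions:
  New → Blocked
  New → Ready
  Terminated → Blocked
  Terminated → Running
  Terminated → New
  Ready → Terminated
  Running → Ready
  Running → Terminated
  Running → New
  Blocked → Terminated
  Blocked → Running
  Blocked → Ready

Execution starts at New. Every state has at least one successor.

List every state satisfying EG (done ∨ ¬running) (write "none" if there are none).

States satisfying done ∨ ¬running: {New, Terminated, Ready, Blocked}.
States satisfying EG (done ∨ ¬running): {New, Terminated, Ready, Blocked}.

{New, Terminated, Ready, Blocked}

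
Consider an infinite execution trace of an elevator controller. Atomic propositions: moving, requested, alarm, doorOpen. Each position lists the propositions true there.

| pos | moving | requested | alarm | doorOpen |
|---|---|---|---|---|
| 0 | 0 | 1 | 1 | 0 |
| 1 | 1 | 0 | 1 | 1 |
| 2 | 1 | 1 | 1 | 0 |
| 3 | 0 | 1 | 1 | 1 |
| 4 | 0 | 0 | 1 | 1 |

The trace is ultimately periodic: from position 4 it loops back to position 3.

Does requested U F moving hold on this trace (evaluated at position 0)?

Walking from position 0: F moving first holds at position 0, and requested holds at every earlier position along the way, so requested U F moving holds.

Holds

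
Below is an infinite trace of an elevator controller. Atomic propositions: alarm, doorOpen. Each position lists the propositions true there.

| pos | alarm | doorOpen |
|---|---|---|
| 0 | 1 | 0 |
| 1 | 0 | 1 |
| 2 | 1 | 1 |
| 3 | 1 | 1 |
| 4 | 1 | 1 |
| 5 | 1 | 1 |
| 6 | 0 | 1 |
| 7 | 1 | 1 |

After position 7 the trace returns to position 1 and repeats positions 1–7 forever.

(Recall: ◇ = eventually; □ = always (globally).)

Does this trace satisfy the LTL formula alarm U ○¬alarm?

Walking from position 0: ○¬alarm first holds at position 0, and alarm holds at every earlier position along the way, so alarm U ○¬alarm holds.

Yes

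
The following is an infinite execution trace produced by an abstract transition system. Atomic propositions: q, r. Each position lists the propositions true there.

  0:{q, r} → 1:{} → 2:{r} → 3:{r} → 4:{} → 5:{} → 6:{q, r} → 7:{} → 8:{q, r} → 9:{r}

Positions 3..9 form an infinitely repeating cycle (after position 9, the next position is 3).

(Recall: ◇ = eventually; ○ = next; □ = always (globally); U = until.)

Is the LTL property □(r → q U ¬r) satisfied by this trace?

r → q U ¬r must hold at every position from 0 onward. It fails at position 2, so □(r → q U ¬r) is false.
Positions where r holds: 0, 2, 3, 6, 8, 9.
Check q U ¬r at each: 0→ok, 2→fails, 3→fails, 6→ok, 8→fails, 9→fails.

Violated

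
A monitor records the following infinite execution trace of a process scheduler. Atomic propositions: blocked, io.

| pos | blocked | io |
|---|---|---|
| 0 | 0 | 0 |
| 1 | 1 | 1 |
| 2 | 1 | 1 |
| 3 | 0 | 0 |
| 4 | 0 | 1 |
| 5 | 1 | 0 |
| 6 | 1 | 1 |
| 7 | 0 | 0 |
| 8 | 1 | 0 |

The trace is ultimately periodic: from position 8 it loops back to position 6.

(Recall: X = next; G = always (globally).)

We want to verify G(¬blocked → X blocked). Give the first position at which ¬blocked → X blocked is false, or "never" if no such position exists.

Check ¬blocked → X blocked at each position in order: 0 ✓, 1 ✓, 2 ✓.
At position 3 the labels are {} and the next position 4 has {io}, so ¬blocked → X blocked is false there. This is the first violation.

3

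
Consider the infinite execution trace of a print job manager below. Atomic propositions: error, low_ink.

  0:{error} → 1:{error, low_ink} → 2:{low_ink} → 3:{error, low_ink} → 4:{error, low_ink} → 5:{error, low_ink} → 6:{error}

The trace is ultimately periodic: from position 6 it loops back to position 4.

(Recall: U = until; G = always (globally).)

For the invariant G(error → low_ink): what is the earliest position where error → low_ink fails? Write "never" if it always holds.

At position 0 the labels are {error}, so error → low_ink is false there. This is the first violation.

0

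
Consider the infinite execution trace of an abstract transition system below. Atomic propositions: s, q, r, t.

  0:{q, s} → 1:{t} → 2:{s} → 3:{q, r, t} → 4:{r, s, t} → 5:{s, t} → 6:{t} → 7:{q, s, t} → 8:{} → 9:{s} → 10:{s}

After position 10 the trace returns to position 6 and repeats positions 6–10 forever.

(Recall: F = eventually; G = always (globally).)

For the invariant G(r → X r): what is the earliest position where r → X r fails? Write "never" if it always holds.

Check r → X r at each position in order: 0 ✓, 1 ✓, 2 ✓, 3 ✓.
At position 4 the labels are {r, s, t} and the next position 5 has {s, t}, so r → X r is false there. This is the first violation.

4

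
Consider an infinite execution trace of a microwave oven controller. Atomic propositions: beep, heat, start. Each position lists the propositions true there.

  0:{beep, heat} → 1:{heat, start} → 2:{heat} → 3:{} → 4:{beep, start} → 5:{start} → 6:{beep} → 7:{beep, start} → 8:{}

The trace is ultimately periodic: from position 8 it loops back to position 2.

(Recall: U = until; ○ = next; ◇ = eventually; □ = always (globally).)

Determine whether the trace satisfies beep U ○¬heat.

Walking from position 0: at position 1, ○¬heat has not yet held and beep fails, so beep U ○¬heat is false.

No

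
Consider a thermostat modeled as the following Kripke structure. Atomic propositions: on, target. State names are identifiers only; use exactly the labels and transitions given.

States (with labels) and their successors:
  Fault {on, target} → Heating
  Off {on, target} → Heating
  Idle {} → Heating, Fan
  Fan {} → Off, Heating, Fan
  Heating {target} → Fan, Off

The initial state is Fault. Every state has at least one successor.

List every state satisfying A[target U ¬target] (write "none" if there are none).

{Idle, Fan}

States satisfying target: {Fault, Off, Heating}.
States satisfying ¬target: {Idle, Fan}.
States satisfying A[target U ¬target]: {Idle, Fan}.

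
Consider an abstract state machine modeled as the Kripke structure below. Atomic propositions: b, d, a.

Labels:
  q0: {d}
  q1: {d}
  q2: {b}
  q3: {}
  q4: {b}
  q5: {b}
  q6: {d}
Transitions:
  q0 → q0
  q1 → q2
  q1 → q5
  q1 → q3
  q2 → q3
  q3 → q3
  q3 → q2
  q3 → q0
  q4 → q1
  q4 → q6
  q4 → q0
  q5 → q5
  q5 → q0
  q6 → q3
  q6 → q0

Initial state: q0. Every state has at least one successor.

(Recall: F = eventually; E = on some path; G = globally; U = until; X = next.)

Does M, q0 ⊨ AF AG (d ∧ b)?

No

States satisfying AG (d ∧ b): ∅.
States satisfying AF AG (d ∧ b): ∅.
There is a path from q0 along which AG (d ∧ b) never holds.
q0 ∉ Sat(AF AG (d ∧ b)).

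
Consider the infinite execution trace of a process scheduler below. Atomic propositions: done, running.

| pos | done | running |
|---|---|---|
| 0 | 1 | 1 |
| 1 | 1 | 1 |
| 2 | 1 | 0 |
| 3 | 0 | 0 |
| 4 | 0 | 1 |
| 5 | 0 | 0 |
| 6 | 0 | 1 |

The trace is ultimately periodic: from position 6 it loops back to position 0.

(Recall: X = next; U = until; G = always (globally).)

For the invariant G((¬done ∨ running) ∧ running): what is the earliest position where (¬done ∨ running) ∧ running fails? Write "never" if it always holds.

Check (¬done ∨ running) ∧ running at each position in order: 0 ✓, 1 ✓.
At position 2 the labels are {done}, so (¬done ∨ running) ∧ running is false there. This is the first violation.

2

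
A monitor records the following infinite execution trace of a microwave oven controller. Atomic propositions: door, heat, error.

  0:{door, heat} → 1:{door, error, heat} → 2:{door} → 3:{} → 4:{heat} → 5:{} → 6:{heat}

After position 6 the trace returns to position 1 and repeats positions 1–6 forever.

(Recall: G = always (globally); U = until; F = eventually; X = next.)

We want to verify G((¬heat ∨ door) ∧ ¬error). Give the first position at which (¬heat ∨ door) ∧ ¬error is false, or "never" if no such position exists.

1

Check (¬heat ∨ door) ∧ ¬error at each position in order: 0 ✓.
At position 1 the labels are {door, error, heat}, so (¬heat ∨ door) ∧ ¬error is false there. This is the first violation.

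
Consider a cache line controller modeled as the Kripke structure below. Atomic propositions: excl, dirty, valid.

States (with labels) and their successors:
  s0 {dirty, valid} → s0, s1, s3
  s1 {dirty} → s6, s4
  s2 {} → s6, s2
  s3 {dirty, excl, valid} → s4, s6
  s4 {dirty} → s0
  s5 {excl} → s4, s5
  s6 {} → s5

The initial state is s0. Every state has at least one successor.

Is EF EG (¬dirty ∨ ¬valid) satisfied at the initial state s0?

Yes

States satisfying EG (¬dirty ∨ ¬valid): {s1, s2, s5, s6}.
States satisfying EF EG (¬dirty ∨ ¬valid): {s0, s1, s2, s3, s4, s5, s6}.
Some path from s0 reaches a state where EG (¬dirty ∨ ¬valid) holds.
s0 ∈ Sat(EF EG (¬dirty ∨ ¬valid)).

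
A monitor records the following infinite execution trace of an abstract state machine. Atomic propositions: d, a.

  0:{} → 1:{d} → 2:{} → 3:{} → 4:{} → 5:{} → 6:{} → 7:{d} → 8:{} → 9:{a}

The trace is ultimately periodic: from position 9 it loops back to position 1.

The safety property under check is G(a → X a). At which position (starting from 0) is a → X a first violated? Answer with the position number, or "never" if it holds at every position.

9

Check a → X a at each position in order: 0 ✓, 1 ✓, 2 ✓, 3 ✓, 4 ✓, 5 ✓, 6 ✓, 7 ✓, 8 ✓.
At position 9 the labels are {a} and the next position 1 has {d}, so a → X a is false there. This is the first violation.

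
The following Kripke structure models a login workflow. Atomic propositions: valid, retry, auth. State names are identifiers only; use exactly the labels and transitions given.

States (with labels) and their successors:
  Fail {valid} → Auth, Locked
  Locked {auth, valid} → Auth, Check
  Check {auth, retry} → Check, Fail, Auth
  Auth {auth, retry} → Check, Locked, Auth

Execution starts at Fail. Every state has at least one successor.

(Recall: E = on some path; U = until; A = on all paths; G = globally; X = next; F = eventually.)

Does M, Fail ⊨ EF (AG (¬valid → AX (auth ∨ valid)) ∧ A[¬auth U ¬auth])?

Yes

States satisfying AG (¬valid → AX (auth ∨ valid)) ∧ A[¬auth U ¬auth]: {Fail}.
States satisfying EF (AG (¬valid → AX (auth ∨ valid)) ∧ A[¬auth U ¬auth]): {Fail, Locked, Check, Auth}.
Some path from Fail reaches a state where AG (¬valid → AX (auth ∨ valid)) ∧ A[¬auth U ¬auth] holds.
Fail ∈ Sat(EF (AG (¬valid → AX (auth ∨ valid)) ∧ A[¬auth U ¬auth])).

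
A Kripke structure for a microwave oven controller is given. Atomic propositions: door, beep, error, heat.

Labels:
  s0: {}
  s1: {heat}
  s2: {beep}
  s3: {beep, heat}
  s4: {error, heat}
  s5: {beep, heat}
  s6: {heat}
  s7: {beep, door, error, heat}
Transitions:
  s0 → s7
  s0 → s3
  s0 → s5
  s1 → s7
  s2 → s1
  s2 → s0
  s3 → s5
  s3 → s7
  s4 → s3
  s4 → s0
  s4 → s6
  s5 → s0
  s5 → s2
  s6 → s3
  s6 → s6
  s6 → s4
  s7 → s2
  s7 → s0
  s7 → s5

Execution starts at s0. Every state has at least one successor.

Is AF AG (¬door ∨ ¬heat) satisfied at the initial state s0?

States satisfying AG (¬door ∨ ¬heat): ∅.
States satisfying AF AG (¬door ∨ ¬heat): ∅.
There is a path from s0 along which AG (¬door ∨ ¬heat) never holds.
s0 ∉ Sat(AF AG (¬door ∨ ¬heat)).

No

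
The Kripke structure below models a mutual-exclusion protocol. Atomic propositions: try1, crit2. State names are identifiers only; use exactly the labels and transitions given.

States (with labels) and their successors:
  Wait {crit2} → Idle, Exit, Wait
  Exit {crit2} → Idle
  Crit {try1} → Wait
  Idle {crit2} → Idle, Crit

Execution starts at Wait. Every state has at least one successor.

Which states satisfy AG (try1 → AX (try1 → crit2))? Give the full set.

{Wait, Exit, Crit, Idle}

States satisfying try1 → AX (try1 → crit2): {Wait, Exit, Crit, Idle}.
States satisfying AG (try1 → AX (try1 → crit2)): {Wait, Exit, Crit, Idle}.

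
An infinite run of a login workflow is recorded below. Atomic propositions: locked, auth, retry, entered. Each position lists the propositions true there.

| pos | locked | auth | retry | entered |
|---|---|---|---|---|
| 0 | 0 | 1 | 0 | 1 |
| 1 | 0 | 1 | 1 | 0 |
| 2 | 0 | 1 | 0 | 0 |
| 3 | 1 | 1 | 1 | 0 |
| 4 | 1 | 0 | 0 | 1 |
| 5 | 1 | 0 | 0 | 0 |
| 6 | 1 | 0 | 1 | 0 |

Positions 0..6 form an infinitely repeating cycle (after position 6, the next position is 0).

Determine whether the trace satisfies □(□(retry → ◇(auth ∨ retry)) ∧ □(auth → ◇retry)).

□(retry → ◇(auth ∨ retry)) ∧ □(auth → ◇retry) holds at every position 0..6, and those are all positions ever visited, so □(□(retry → ◇(auth ∨ retry)) ∧ □(auth → ◇retry)) holds.

Yes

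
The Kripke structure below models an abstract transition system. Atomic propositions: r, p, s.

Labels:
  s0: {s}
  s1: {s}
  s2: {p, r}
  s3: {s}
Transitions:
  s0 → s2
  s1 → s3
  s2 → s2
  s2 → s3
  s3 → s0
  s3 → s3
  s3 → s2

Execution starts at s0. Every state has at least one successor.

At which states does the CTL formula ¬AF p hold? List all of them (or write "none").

{s1, s3}

States satisfying p: {s2}.
States satisfying AF p: {s0, s2}.
States satisfying ¬AF p: {s1, s3}.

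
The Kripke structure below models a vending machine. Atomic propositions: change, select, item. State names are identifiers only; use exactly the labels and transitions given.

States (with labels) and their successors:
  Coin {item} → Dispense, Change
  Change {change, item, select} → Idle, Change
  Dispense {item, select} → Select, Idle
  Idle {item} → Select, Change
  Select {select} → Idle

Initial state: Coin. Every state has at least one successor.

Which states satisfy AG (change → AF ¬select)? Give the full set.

States satisfying change → AF ¬select: {Coin, Dispense, Idle, Select}.
States satisfying AG (change → AF ¬select): ∅.

none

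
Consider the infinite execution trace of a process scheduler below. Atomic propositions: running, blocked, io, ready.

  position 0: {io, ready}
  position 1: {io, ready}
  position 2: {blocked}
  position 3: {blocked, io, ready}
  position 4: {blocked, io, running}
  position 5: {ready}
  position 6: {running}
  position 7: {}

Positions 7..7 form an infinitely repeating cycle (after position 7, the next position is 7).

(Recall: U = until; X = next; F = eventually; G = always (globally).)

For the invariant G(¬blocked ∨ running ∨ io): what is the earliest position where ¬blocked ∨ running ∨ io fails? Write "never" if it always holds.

2

Check ¬blocked ∨ running ∨ io at each position in order: 0 ✓, 1 ✓.
At position 2 the labels are {blocked}, so ¬blocked ∨ running ∨ io is false there. This is the first violation.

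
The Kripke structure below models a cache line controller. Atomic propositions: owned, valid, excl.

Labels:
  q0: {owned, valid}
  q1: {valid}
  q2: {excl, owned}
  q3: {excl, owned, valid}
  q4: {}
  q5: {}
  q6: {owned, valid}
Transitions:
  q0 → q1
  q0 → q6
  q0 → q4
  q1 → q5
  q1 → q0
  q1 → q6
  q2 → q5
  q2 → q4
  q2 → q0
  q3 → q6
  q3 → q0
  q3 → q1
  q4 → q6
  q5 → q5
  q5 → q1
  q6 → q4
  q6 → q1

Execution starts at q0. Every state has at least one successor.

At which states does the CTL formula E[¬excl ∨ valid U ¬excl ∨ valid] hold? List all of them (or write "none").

States satisfying ¬excl ∨ valid: {q0, q1, q3, q4, q5, q6}.
States satisfying E[¬excl ∨ valid U ¬excl ∨ valid]: {q0, q1, q3, q4, q5, q6}.

{q0, q1, q3, q4, q5, q6}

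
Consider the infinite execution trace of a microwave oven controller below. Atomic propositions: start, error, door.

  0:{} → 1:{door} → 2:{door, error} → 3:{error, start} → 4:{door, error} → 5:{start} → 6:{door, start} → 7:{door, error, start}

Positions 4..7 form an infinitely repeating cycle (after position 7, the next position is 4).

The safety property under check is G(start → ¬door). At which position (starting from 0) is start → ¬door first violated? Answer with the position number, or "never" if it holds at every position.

6

Check start → ¬door at each position in order: 0 ✓, 1 ✓, 2 ✓, 3 ✓, 4 ✓, 5 ✓.
At position 6 the labels are {door, start}, so start → ¬door is false there. This is the first violation.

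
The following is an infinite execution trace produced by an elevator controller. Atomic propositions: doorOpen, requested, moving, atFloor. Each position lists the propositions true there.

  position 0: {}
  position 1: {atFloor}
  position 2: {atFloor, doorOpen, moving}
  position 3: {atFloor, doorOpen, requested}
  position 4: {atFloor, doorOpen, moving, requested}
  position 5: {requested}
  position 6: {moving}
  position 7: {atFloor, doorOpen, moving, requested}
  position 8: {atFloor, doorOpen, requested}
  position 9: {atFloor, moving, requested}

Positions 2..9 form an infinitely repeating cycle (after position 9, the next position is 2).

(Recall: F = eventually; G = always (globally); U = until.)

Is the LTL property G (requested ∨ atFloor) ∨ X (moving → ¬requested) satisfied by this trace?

requested ∨ atFloor must hold at every position from 0 onward. It fails at position 0, so G (requested ∨ atFloor) is false.
The position after 0 is 1; moving → ¬requested is true there.
At position 0: G (requested ∨ atFloor) is false; X (moving → ¬requested) is true; so G (requested ∨ atFloor) ∨ X (moving → ¬requested) is true.

Satisfied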